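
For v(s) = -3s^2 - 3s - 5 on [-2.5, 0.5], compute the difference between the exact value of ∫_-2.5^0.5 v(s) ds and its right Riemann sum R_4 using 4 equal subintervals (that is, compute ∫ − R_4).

Exact integral: ∫_-2.5^0.5 v(s) ds = -21.75.
R_4 = -19.21875.
Error = -21.75 − (-19.21875) = -2.53125.

-2.53125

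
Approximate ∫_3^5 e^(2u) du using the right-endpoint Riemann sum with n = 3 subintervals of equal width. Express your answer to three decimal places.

19575.369

Δu = (5 − 3)/3 = 2/3.
Right endpoints: 11/3, 13/3, 5.
f(11/3) ≈ 1530.475, f(13/3) ≈ 5806.113, f(5) ≈ 22026.466.
Sum = Δu · [f(11/3) + f(13/3) + f(5)].
Sum ≈ 19575.369.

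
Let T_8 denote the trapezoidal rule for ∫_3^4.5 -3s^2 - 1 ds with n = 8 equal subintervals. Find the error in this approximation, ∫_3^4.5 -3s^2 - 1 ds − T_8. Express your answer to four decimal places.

0.0264

Exact integral: ∫_3^4.5 f(s) ds = -65.625.
T_8 ≈ -65.651367.
Error ≈ -65.625 − (-65.651367) ≈ 0.0264.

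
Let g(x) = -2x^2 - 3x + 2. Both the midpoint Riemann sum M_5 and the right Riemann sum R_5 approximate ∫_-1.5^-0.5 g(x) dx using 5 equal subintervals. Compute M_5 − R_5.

-0.08

M_5 = 2.84.
R_5 = 2.92.
M_5 − R_5 = -0.08.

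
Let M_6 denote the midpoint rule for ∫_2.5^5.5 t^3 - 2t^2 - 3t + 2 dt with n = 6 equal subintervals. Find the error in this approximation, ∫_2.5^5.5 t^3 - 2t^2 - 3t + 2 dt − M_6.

Exact integral: ∫_2.5^5.5 f(t) dt = 88.5.
M_6 = 87.875.
Error = 88.5 − 87.875 = 0.625.

0.625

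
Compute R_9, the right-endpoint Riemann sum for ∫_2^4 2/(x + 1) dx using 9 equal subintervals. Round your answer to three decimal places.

0.993

Δx = (4 − 2)/9 = 2/9.
Right endpoints: 20/9, 22/9, 8/3, 26/9, 28/9, 10/3, 32/9, 34/9, 4.
f(20/9) = 18/29, f(22/9) = 18/31, f(8/3) = 6/11, f(26/9) = 18/35, f(28/9) = 18/37, f(10/3) = 6/13, f(32/9) = 18/41, f(34/9) = 18/43, f(4) = 0.4.
Sum = Δx · [f(20/9) + f(22/9) + f(8/3) + ...].
Sum ≈ 0.993.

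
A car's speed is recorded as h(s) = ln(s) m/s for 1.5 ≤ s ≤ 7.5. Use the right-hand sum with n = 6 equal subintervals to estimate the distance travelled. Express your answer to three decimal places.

Δs = (7.5 − 1.5)/6 = 1.
Right endpoints: 2.5, 3.5, 4.5, 5.5, 6.5, 7.5.
h(2.5) ≈ 0.916, h(3.5) ≈ 1.253, h(4.5) ≈ 1.504, h(5.5) ≈ 1.705, h(6.5) ≈ 1.872, h(7.5) ≈ 2.015.
Sum = Δs · [h(2.5) + h(3.5) + h(4.5) + ...].
Sum ≈ 9.265.

9.265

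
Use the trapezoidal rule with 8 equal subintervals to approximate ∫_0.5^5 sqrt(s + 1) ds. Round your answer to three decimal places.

Δs = (5 − 0.5)/8 = 0.5625.
f(0.5) ≈ 1.225, f(1.0625) ≈ 1.436, f(1.625) ≈ 1.620, f(2.1875) ≈ 1.785, f(2.75) ≈ 1.936, f(3.3125) ≈ 2.077, f(3.875) ≈ 2.208, f(4.4375) ≈ 2.332, f(5) ≈ 2.449.
T_8 = (Δs/2)·[f(s_0) + 2f(s_1) + ... + 2f(s_{7}) + f(s_8)].
Sum ≈ 8.568.

8.568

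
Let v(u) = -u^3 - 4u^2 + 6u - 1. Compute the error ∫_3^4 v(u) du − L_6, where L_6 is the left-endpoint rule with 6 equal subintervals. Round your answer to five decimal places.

Exact integral: ∫_3^4 v(u) du ≈ -73.0833333.
L_6 ≈ -68.2337963.
Error ≈ -73.0833333 − (-68.2337963) ≈ -4.84954.

-4.84954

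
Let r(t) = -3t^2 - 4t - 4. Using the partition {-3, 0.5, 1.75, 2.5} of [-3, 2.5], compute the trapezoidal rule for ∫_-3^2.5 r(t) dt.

Subinterval widths: 3.5, 1.25, 0.75.
r(-3) = -19, r(0.5) = -6.75, r(1.75) = -20.1875, r(2.5) = -32.75.
On each subinterval the trapezoid contributes (Δt_i/2)·[r(t_{i-1}) + r(t_i)].
Sum = -81.75.

-81.75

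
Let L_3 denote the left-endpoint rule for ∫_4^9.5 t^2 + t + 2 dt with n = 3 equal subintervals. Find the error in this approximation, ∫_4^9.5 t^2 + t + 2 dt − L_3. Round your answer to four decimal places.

Exact integral: ∫_4^9.5 f(t) dt ≈ 312.583333.
L_3 ≈ 242.560185.
Error ≈ 312.583333 − 242.560185 ≈ 70.0231.

70.0231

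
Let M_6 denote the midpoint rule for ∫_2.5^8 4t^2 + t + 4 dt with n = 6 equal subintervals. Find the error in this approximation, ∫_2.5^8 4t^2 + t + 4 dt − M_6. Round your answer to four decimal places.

1.5405

Exact integral: ∫_2.5^8 f(t) dt ≈ 712.708333.
M_6 ≈ 711.167824.
Error ≈ 712.708333 − 711.167824 ≈ 1.5405.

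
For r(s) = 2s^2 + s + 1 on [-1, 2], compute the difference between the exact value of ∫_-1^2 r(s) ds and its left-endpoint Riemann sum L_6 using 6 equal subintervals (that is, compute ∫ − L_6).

Exact integral: ∫_-1^2 r(s) ds = 10.5.
L_6 = 8.5.
Error = 10.5 − 8.5 = 2.

2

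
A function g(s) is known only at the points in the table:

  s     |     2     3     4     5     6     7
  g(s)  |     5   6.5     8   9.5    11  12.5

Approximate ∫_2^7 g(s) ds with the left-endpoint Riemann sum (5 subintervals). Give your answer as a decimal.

40

Δs = 1.
Sum = 1·[5 + 6.5 + 8 + 9.5 + 11] = 40.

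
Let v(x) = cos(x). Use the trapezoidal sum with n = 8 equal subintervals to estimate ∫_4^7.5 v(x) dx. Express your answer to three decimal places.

1.668

Δx = (7.5 − 4)/8 = 0.4375.
v(4) ≈ -0.654, v(4.4375) ≈ -0.271, v(4.875) ≈ 0.162, v(5.3125) ≈ 0.565, v(5.75) ≈ 0.861, v(6.1875) ≈ 0.995, v(6.625) ≈ 0.942, v(7.0625) ≈ 0.711, v(7.5) ≈ 0.347.
T_8 = (Δx/2)·[v(x_0) + 2v(x_1) + ... + 2v(x_{7}) + v(x_8)].
Sum ≈ 1.668.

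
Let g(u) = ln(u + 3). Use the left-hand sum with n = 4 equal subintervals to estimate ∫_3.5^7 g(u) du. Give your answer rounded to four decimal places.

Δu = (7 − 3.5)/4 = 0.875.
Left endpoints: 3.5, 4.375, 5.25, 6.125.
g(3.5) ≈ 1.8718, g(4.375) ≈ 1.9981, g(5.25) ≈ 2.1102, g(6.125) ≈ 2.2110.
Sum = Δu · [g(3.5) + g(4.375) + g(5.25) + g(6.125)].
Sum ≈ 7.1672.

7.1672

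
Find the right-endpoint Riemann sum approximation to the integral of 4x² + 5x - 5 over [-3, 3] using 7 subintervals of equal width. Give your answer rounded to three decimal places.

57.796

Δx = (3 − (-3))/7 = 6/7.
Right endpoints: -15/7, -9/7, -3/7, 3/7, 9/7, 15/7, 3.
f(-15/7) = 130/49, f(-9/7) = -236/49, f(-3/7) = -314/49, f(3/7) = -104/49, f(9/7) = 394/49, f(15/7) = 1180/49, f(3) = 46.
Sum = Δx · [f(-15/7) + f(-9/7) + f(-3/7) + ...].
Sum ≈ 57.796.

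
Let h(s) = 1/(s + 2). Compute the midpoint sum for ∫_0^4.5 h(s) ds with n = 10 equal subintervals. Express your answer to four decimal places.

Δs = (4.5 − 0)/10 = 0.45.
Midpoints: 0.225, 0.675, 1.125, 1.575, 2.025, 2.475, 2.925, 3.375, 3.825, 4.275.
h(0.225) = 40/89, h(0.675) = 40/107, h(1.125) = 0.32, h(1.575) = 40/143, h(2.025) = 40/161, h(2.475) = 40/179, h(2.925) = 40/197, h(3.375) = 8/43, h(3.825) = 40/233, h(4.275) = 40/251.
Sum = Δs · [h(0.225) + h(0.675) + h(1.125) + ...].
Sum ≈ 1.1768.

1.1768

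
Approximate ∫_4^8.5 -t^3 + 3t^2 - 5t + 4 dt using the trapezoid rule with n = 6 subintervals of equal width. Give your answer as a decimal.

-820.16015625

Δt = (8.5 − 4)/6 = 0.75.
f(4) = -32, f(4.75) = -59.234375, f(5.5) = -99.125, f(6.25) = -154.203125, f(7) = -227, f(7.75) = -320.046875, f(8.5) = -435.875.
T_6 = (Δt/2)·[f(t_0) + 2f(t_1) + ... + 2f(t_{5}) + f(t_6)].
Sum = -820.16015625.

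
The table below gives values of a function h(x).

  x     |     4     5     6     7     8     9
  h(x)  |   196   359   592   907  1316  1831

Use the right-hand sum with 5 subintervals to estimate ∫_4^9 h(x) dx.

Δx = 1.
Sum = 1·[359 + 592 + 907 + 1316 + 1831] = 5005.

5005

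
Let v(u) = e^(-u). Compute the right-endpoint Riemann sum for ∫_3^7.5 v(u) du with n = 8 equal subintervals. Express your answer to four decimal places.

0.0367

Δu = (7.5 − 3)/8 = 0.5625.
Right endpoints: 3.5625, 4.125, 4.6875, 5.25, 5.8125, 6.375, 6.9375, 7.5.
v(3.5625) ≈ 0.0284, v(4.125) ≈ 0.0162, v(4.6875) ≈ 0.0092, v(5.25) ≈ 0.0052, v(5.8125) ≈ 0.0030, v(6.375) ≈ 0.0017, v(6.9375) ≈ 0.0010, v(7.5) ≈ 0.0006.
Sum = Δu · [v(3.5625) + v(4.125) + v(4.6875) + ...].
Sum ≈ 0.0367.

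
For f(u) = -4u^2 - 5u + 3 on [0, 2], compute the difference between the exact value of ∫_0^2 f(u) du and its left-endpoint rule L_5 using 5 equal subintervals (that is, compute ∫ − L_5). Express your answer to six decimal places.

Exact integral: ∫_0^2 f(u) du ≈ -14.66666667.
L_5 = -9.68.
Error ≈ -14.66666667 − (-9.68) ≈ -4.986667.

-4.986667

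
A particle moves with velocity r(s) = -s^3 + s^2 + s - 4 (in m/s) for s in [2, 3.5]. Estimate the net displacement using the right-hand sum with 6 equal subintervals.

Δs = (3.5 − 2)/6 = 0.25.
Right endpoints: 2.25, 2.5, 2.75, 3, 3.25, 3.5.
r(2.25) = -8.078125, r(2.5) = -10.875, r(2.75) = -14.484375, r(3) = -19, r(3.25) = -24.515625, r(3.5) = -31.125.
Sum = Δs · [r(2.25) + r(2.5) + r(2.75) + ...].
Sum = -27.01953125.

-27.01953125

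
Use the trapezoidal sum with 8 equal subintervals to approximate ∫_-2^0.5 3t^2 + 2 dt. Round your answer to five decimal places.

Δt = (0.5 − (-2))/8 = 0.3125.
f(-2) = 14, f(-1.6875) = 10.54296875, f(-1.375) = 7.671875, f(-1.0625) = 5.38671875, f(-0.75) = 3.6875, f(-0.4375) = 2.57421875, f(-0.125) = 2.046875, f(0.1875) = 2.10546875, f(0.5) = 2.75.
T_8 = (Δt/2)·[f(t_0) + 2f(t_1) + ... + 2f(t_{7}) + f(t_8)].
Sum ≈ 13.24707.

13.24707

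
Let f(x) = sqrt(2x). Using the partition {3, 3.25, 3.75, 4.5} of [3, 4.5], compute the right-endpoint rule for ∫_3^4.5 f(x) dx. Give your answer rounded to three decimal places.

Subinterval widths: 0.25, 0.5, 0.75.
Right endpoints: 3.25, 3.75, 4.5.
f(3.25) ≈ 2.550, f(3.75) ≈ 2.739, f(4.5) ≈ 3.000.
Sum = Σ Δx_i · f(x_i).
Sum ≈ 4.257.

4.257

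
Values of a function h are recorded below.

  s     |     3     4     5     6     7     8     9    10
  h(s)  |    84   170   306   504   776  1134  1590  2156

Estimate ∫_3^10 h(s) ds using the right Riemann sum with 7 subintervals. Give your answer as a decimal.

6636

Δs = 1.
Sum = 1·[170 + 306 + 504 + 776 + 1134 + 1590 + 2156] = 6636.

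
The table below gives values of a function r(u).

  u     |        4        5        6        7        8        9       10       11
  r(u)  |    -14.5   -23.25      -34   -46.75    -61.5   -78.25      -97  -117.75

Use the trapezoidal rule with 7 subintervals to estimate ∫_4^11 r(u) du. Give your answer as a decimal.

-406.875

Δu = 1.
T_7 = (1/2)·[(-14.5) + 2·(-23.25) + 2·(-34) + 2·(-46.75) + 2·(-61.5) + 2·(-78.25) + 2·(-97) + (-117.75)] = -406.875.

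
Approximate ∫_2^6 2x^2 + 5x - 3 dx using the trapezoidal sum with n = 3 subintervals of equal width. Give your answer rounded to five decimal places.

Δx = (6 − 2)/3 = 4/3.
f(2) = 15, f(10/3) = 323/9, f(14/3) = 575/9, f(6) = 99.
T_3 = (Δx/2)·[f(x_0) + 2f(x_1) + 2f(x_2) + f(x_3)].
Sum ≈ 209.03704.

209.03704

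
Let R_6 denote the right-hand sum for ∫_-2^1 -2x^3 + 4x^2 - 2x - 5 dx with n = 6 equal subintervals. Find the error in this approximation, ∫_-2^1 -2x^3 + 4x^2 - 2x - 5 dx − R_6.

Exact integral: ∫_-2^1 f(x) dx = 7.5.
R_6 = -0.625.
Error = 7.5 − (-0.625) = 8.125.

8.125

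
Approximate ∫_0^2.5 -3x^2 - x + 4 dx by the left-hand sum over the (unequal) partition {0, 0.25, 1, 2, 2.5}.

-1.328125

Subinterval widths: 0.25, 0.75, 1, 0.5.
Left endpoints: 0, 0.25, 1, 2.
f(0) = 4, f(0.25) = 3.5625, f(1) = 0, f(2) = -10.
Sum = Σ Δx_i · f(x_i).
Sum = -1.328125.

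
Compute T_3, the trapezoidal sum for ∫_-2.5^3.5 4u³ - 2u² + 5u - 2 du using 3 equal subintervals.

Δu = (3.5 − (-2.5))/3 = 2.
f(-2.5) = -89.5, f(-0.5) = -5.5, f(1.5) = 14.5, f(3.5) = 162.5.
T_3 = (Δu/2)·[f(u_0) + 2f(u_1) + 2f(u_2) + f(u_3)].
Sum = 91.

91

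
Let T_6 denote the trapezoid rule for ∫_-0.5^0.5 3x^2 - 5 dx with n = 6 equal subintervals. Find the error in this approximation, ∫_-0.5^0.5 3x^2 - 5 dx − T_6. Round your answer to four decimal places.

-0.0139

Exact integral: ∫_-0.5^0.5 f(x) dx = -4.75.
T_6 ≈ -4.736111.
Error ≈ -4.75 − (-4.736111) ≈ -0.0139.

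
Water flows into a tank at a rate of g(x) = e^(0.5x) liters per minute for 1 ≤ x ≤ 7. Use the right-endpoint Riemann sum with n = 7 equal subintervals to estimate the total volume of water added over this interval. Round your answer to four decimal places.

Δx = (7 − 1)/7 = 6/7.
Right endpoints: 13/7, 19/7, 25/7, 31/7, 37/7, 43/7, 7.
g(13/7) ≈ 2.5309, g(19/7) ≈ 3.8851, g(25/7) ≈ 5.9638, g(31/7) ≈ 9.1549, g(37/7) ≈ 14.0533, g(43/7) ≈ 21.5727, g(7) ≈ 33.1155.
Sum = Δx · [g(13/7) + g(19/7) + g(25/7) + ...].
Sum ≈ 77.3795.

77.3795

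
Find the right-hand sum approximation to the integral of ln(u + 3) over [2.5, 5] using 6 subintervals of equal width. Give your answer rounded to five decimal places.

Δu = (5 − 2.5)/6 = 5/12.
Right endpoints: 35/12, 10/3, 3.75, 25/6, 55/12, 5.
f(35/12) ≈ 1.77777, f(10/3) ≈ 1.84583, f(3.75) ≈ 1.90954, f(25/6) ≈ 1.96944, f(55/12) ≈ 2.02595, f(5) ≈ 2.07944.
Sum = Δu · [f(35/12) + f(10/3) + f(3.75) + ...].
Sum ≈ 4.83666.

4.83666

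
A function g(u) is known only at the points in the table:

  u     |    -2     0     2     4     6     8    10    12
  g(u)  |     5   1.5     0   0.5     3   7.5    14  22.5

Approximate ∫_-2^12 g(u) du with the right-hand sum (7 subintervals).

98

Δu = 2.
Sum = 2·[1.5 + 0 + 0.5 + 3 + 7.5 + 14 + 22.5] = 98.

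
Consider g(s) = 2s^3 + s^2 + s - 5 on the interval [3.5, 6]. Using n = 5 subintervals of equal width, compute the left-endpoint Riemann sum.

540

Δs = (6 − 3.5)/5 = 0.5.
Left endpoints: 3.5, 4, 4.5, 5, 5.5.
g(3.5) = 96.5, g(4) = 143, g(4.5) = 202, g(5) = 275, g(5.5) = 363.5.
Sum = Δs · [g(3.5) + g(4) + g(4.5) + g(5) + g(5.5)].
Sum = 540.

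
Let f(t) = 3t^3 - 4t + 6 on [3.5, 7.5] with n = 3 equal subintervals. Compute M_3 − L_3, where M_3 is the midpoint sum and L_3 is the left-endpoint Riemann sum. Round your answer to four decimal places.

M_3 ≈ 2167.166667.
L_3 ≈ 1507.833333.
M_3 − L_3 ≈ 659.3333.

659.3333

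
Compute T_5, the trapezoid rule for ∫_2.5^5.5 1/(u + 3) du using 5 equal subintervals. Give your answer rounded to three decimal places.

Δu = (5.5 − 2.5)/5 = 0.6.
f(2.5) = 2/11, f(3.1) = 10/61, f(3.7) = 10/67, f(4.3) = 10/73, f(4.9) = 10/79, f(5.5) = 2/17.
T_5 = (Δu/2)·[f(u_0) + 2f(u_1) + ... + 2f(u_{4}) + f(u_5)].
Sum ≈ 0.436.

0.436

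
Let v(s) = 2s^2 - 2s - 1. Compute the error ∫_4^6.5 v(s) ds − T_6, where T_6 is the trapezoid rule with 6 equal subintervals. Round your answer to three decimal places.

-0.145

Exact integral: ∫_4^6.5 v(s) ds ≈ 111.66667.
T_6 ≈ 111.81134.
Error ≈ 111.66667 − 111.81134 ≈ -0.145.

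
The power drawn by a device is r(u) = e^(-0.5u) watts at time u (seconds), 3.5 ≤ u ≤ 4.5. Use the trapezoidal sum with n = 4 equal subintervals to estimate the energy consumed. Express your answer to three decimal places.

0.137

Δu = (4.5 − 3.5)/4 = 0.25.
r(3.5) ≈ 0.174, r(3.75) ≈ 0.153, r(4) ≈ 0.135, r(4.25) ≈ 0.119, r(4.5) ≈ 0.105.
T_4 = (Δu/2)·[r(u_0) + 2r(u_1) + 2r(u_2) + 2r(u_3) + r(u_4)].
Sum ≈ 0.137.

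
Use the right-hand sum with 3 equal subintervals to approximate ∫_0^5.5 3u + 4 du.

82.5

Δu = (5.5 − 0)/3 = 11/6.
Right endpoints: 11/6, 11/3, 5.5.
f(11/6) = 9.5, f(11/3) = 15, f(5.5) = 20.5.
Sum = Δu · [f(11/6) + f(11/3) + f(5.5)].
Sum = 82.5.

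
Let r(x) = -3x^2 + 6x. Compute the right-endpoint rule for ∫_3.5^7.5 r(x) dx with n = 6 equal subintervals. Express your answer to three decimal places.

-283.889

Δx = (7.5 − 3.5)/6 = 2/3.
Right endpoints: 25/6, 29/6, 5.5, 37/6, 41/6, 7.5.
r(25/6) = -325/12, r(29/6) = -493/12, r(5.5) = -57.75, r(37/6) = -925/12, r(41/6) = -1189/12, r(7.5) = -123.75.
Sum = Δx · [r(25/6) + r(29/6) + r(5.5) + ...].
Sum ≈ -283.889.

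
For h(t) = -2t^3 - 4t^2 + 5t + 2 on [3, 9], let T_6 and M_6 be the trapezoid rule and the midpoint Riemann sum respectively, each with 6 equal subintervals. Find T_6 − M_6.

-60

T_6 = -4024.
M_6 = -3964.
T_6 − M_6 = -60.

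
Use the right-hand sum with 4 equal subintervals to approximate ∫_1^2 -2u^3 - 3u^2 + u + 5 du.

-10.875

Δu = (2 − 1)/4 = 0.25.
Right endpoints: 1.25, 1.5, 1.75, 2.
f(1.25) = -2.34375, f(1.5) = -7, f(1.75) = -13.15625, f(2) = -21.
Sum = Δu · [f(1.25) + f(1.5) + f(1.75) + f(2)].
Sum = -10.875.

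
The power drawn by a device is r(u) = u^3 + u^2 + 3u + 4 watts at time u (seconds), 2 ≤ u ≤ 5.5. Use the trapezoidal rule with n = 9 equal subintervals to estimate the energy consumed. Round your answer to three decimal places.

332.013

Δu = (5.5 − 2)/9 = 7/18.
r(2) = 22, r(43/18) = 177913/5832, r(25/9) = 30241/729, r(19/6) = 11941/216, r(32/9) = 52676/729, r(71/18) = 540989/5832, r(13/3) = 3163/27, r(85/18) = 850123/5832, r(46/9) = 130474/729, r(5.5) = 217.125.
T_9 = (Δu/2)·[r(u_0) + 2r(u_1) + ... + 2r(u_{8}) + r(u_9)].
Sum ≈ 332.013.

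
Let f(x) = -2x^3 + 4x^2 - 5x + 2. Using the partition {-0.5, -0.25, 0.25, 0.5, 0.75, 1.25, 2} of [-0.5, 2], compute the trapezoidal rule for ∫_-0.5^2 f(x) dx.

Subinterval widths: 0.25, 0.5, 0.25, 0.25, 0.5, 0.75.
f(-0.5) = 5.75, f(-0.25) = 3.53125, f(0.25) = 0.96875, f(0.5) = 0.25, f(0.75) = -0.34375, f(1.25) = -1.90625, f(2) = -8.
On each subinterval the trapezoid contributes (Δx_i/2)·[f(x_{i-1}) + f(x_i)].
Sum = -1.8515625.

-1.8515625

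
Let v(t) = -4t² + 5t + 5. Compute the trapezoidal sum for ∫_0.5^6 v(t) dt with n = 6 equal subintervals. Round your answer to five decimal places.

-174.03935

Δt = (6 − 0.5)/6 = 11/12.
v(0.5) = 6.5, v(17/12) = 73/18, v(7/3) = -46/9, v(3.25) = -21, v(25/6) = -785/18, v(61/12) = -1313/18, v(6) = -109.
T_6 = (Δt/2)·[v(t_0) + 2v(t_1) + ... + 2v(t_{5}) + v(t_6)].
Sum ≈ -174.03935.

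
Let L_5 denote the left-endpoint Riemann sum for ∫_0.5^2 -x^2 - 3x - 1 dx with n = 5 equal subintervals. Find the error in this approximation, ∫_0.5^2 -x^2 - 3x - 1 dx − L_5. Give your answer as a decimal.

Exact integral: ∫_0.5^2 f(x) dx = -9.75.
L_5 = -8.535.
Error = -9.75 − (-8.535) = -1.215.

-1.215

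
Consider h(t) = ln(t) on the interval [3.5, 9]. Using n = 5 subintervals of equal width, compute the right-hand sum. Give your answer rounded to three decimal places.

Δt = (9 − 3.5)/5 = 1.1.
Right endpoints: 4.6, 5.7, 6.8, 7.9, 9.
h(4.6) ≈ 1.526, h(5.7) ≈ 1.740, h(6.8) ≈ 1.917, h(7.9) ≈ 2.067, h(9) ≈ 2.197.
Sum = Δt · [h(4.6) + h(5.7) + h(6.8) + h(7.9) + h(9)].
Sum ≈ 10.392.

10.392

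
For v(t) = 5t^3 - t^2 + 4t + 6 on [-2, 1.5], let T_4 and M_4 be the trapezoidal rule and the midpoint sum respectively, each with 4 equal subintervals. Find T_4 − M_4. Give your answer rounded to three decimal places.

-3.182

T_4 ≈ -2.08496.
M_4 ≈ 1.09717.
T_4 − M_4 ≈ -3.182.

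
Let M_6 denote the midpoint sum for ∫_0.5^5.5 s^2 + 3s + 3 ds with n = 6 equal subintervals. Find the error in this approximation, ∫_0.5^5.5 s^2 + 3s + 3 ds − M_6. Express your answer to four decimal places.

Exact integral: ∫_0.5^5.5 f(s) ds ≈ 115.416667.
M_6 ≈ 115.127315.
Error ≈ 115.416667 − 115.127315 ≈ 0.2894.

0.2894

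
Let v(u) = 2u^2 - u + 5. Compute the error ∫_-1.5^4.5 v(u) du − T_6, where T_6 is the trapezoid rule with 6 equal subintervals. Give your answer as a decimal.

Exact integral: ∫_-1.5^4.5 v(u) du = 84.
T_6 = 86.
Error = 84 − 86 = -2.

-2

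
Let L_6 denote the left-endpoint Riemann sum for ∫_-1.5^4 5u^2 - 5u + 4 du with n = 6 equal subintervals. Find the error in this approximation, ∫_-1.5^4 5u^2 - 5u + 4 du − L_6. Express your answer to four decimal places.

15.0550

Exact integral: ∫_-1.5^4 f(u) du ≈ 99.916667.
L_6 ≈ 84.861690.
Error ≈ 99.916667 − 84.861690 ≈ 15.0550.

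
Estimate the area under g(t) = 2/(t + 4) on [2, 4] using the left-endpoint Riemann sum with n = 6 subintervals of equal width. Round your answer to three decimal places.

Δt = (4 − 2)/6 = 1/3.
Left endpoints: 2, 7/3, 8/3, 3, 10/3, 11/3.
g(2) = 1/3, g(7/3) = 6/19, g(8/3) = 0.3, g(3) = 2/7, g(10/3) = 3/11, g(11/3) = 6/23.
Sum = Δt · [g(2) + g(7/3) + g(8/3) + ...].
Sum ≈ 0.589.

0.589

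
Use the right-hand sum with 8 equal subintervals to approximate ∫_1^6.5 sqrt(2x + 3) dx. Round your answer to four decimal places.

Δx = (6.5 − 1)/8 = 0.6875.
Right endpoints: 1.6875, 2.375, 3.0625, 3.75, 4.4375, 5.125, 5.8125, 6.5.
f(1.6875) ≈ 2.5249, f(2.375) ≈ 2.7839, f(3.0625) ≈ 3.0208, f(3.75) ≈ 3.2404, f(4.4375) ≈ 3.4460, f(5.125) ≈ 3.6401, f(5.8125) ≈ 3.8243, f(6.5) ≈ 4.0000.
Sum = Δx · [f(1.6875) + f(2.375) + f(3.0625) + ...].
Sum ≈ 18.2052.

18.2052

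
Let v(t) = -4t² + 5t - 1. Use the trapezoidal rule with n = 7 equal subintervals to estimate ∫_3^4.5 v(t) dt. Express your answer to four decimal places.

Δt = (4.5 − 3)/7 = 3/14.
v(3) = -22, v(45/14) = -2573/98, v(24/7) = -1513/49, v(51/14) = -3515/98, v(27/7) = -2020/49, v(57/14) = -4601/98, v(30/7) = -2599/49, v(4.5) = -59.5.
T_7 = (Δt/2)·[v(t_0) + 2v(t_1) + ... + 2v(t_{6}) + v(t_7)].
Sum ≈ -58.9209.

-58.9209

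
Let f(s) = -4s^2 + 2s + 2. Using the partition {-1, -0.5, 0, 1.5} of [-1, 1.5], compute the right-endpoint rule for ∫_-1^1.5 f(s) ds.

Subinterval widths: 0.5, 0.5, 1.5.
Right endpoints: -0.5, 0, 1.5.
f(-0.5) = 0, f(0) = 2, f(1.5) = -4.
Sum = Σ Δs_i · f(s_i).
Sum = -5.

-5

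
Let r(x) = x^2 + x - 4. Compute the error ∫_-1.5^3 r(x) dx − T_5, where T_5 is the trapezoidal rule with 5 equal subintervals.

-0.6075

Exact integral: ∫_-1.5^3 r(x) dx = -4.5.
T_5 = -3.8925.
Error = -4.5 − (-3.8925) = -0.6075.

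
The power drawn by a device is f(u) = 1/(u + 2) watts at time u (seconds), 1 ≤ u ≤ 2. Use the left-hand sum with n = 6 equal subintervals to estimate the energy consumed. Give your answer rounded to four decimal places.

Δu = (2 − 1)/6 = 1/6.
Left endpoints: 1, 7/6, 4/3, 1.5, 5/3, 11/6.
f(1) = 1/3, f(7/6) = 6/19, f(4/3) = 0.3, f(1.5) = 2/7, f(5/3) = 3/11, f(11/6) = 6/23.
Sum = Δu · [f(1) + f(7/6) + f(4/3) + ...].
Sum ≈ 0.2947.

0.2947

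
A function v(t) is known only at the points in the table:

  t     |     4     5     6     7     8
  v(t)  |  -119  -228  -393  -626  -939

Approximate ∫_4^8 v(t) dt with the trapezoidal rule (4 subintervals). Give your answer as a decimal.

-1776

Δt = 1.
T_4 = (1/2)·[(-119) + 2·(-228) + 2·(-393) + 2·(-626) + (-939)] = -1776.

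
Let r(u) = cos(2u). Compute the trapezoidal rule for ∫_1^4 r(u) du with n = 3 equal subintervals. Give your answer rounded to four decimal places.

Δu = (4 − 1)/3 = 1.
r(1) ≈ -0.4161, r(2) ≈ -0.6536, r(3) ≈ 0.9602, r(4) ≈ -0.1455.
T_3 = (Δu/2)·[r(u_0) + 2r(u_1) + 2r(u_2) + r(u_3)].
Sum ≈ 0.0257.

0.0257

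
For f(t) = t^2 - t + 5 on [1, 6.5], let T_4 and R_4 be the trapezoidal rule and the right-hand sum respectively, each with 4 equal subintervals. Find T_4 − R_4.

-24.578125

T_4 = 99.81640625.
R_4 = 124.39453125.
T_4 − R_4 = -24.578125.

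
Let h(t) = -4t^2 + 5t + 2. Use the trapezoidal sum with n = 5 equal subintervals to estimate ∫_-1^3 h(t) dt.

Δt = (3 − (-1))/5 = 0.8.
h(-1) = -7, h(-0.2) = 0.84, h(0.6) = 3.56, h(1.4) = 1.16, h(2.2) = -6.36, h(3) = -19.
T_5 = (Δt/2)·[h(t_0) + 2h(t_1) + ... + 2h(t_{4}) + h(t_5)].
Sum = -11.04.

-11.04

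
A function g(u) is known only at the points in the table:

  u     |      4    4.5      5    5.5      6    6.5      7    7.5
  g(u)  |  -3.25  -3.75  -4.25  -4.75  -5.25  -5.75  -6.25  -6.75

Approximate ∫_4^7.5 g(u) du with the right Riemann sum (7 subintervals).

Δu = 0.5.
Sum = 0.5·[(-3.75) + (-4.25) + (-4.75) + (-5.25) + (-5.75) + (-6.25) + (-6.75)] = -18.375.

-18.375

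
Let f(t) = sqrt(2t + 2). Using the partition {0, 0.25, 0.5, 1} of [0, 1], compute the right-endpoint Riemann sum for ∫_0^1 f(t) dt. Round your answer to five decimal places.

Subinterval widths: 0.25, 0.25, 0.5.
Right endpoints: 0.25, 0.5, 1.
f(0.25) ≈ 1.58114, f(0.5) ≈ 1.73205, f(1) ≈ 2.00000.
Sum = Σ Δt_i · f(t_i).
Sum ≈ 1.82830.

1.82830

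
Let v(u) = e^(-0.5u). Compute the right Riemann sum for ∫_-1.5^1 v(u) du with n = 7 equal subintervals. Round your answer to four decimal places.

Δu = (1 − (-1.5))/7 = 5/14.
Right endpoints: -8/7, -11/14, -3/7, -1/14, 2/7, 9/14, 1.
v(-8/7) ≈ 1.7708, v(-11/14) ≈ 1.4812, v(-3/7) ≈ 1.2390, v(-1/14) ≈ 1.0364, v(2/7) ≈ 0.8669, v(9/14) ≈ 0.7251, v(1) ≈ 0.6065.
Sum = Δu · [v(-8/7) + v(-11/14) + v(-3/7) + ...].
Sum ≈ 2.7592.

2.7592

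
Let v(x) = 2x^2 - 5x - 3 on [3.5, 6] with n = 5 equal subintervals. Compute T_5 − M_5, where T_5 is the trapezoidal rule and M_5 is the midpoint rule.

0.3125

T_5 = 48.75.
M_5 = 48.4375.
T_5 − M_5 = 0.3125.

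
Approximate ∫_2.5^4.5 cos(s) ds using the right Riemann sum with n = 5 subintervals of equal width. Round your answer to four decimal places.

-1.4369

Δs = (4.5 − 2.5)/5 = 0.4.
Right endpoints: 2.9, 3.3, 3.7, 4.1, 4.5.
f(2.9) ≈ -0.9710, f(3.3) ≈ -0.9875, f(3.7) ≈ -0.8481, f(4.1) ≈ -0.5748, f(4.5) ≈ -0.2108.
Sum = Δs · [f(2.9) + f(3.3) + f(3.7) + f(4.1) + f(4.5)].
Sum ≈ -1.4369.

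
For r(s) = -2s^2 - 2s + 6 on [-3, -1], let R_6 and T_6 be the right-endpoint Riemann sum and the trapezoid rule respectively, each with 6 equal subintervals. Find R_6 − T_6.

2

R_6 ≈ 4.592593.
T_6 ≈ 2.592593.
R_6 − T_6 = 2.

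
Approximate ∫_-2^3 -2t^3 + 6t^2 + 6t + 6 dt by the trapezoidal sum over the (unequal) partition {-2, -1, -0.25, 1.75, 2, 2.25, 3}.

Subinterval widths: 1, 0.75, 2, 0.25, 0.25, 0.75.
f(-2) = 34, f(-1) = 8, f(-0.25) = 4.90625, f(1.75) = 24.15625, f(2) = 26, f(2.25) = 27.09375, f(3) = 24.
On each subinterval the trapezoid contributes (Δt_i/2)·[f(t_{i-1}) + f(t_i)].
Sum = 86.96875.

86.96875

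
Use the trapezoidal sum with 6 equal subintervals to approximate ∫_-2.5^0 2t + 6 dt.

8.75

Δt = (0 − (-2.5))/6 = 5/12.
f(-2.5) = 1, f(-25/12) = 11/6, f(-5/3) = 8/3, f(-1.25) = 3.5, f(-5/6) = 13/3, f(-5/12) = 31/6, f(0) = 6.
T_6 = (Δt/2)·[f(t_0) + 2f(t_1) + ... + 2f(t_{5}) + f(t_6)].
Sum = 8.75.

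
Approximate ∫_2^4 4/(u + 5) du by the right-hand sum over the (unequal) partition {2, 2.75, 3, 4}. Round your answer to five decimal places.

Subinterval widths: 0.75, 0.25, 1.
Right endpoints: 2.75, 3, 4.
f(2.75) = 16/31, f(3) = 0.5, f(4) = 4/9.
Sum = Σ Δu_i · f(u_i).
Sum ≈ 0.95654.

0.95654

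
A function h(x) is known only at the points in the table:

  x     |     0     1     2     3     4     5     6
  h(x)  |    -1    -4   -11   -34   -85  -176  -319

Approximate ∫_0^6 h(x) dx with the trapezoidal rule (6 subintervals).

Δx = 1.
T_6 = (1/2)·[(-1) + 2·(-4) + 2·(-11) + 2·(-34) + 2·(-85) + 2·(-176) + (-319)] = -470.

-470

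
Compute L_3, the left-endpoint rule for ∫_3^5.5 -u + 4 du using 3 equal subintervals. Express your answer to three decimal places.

Δu = (5.5 − 3)/3 = 5/6.
Left endpoints: 3, 23/6, 14/3.
f(3) = 1, f(23/6) = 1/6, f(14/3) = -2/3.
Sum = Δu · [f(3) + f(23/6) + f(14/3)].
Sum ≈ 0.417.

0.417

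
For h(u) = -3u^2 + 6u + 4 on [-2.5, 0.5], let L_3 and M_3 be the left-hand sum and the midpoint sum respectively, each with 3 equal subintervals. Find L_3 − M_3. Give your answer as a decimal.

-20.25

L_3 = -41.25.
M_3 = -21.
L_3 − M_3 = -20.25.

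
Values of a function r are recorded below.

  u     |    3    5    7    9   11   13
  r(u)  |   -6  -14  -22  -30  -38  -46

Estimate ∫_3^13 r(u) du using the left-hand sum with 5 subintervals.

-220

Δu = 2.
Sum = 2·[(-6) + (-14) + (-22) + (-30) + (-38)] = -220.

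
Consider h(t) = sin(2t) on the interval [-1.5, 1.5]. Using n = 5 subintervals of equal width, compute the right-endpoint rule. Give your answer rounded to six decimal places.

0.084672

Δt = (1.5 − (-1.5))/5 = 0.6.
Right endpoints: -0.9, -0.3, 0.3, 0.9, 1.5.
h(-0.9) ≈ -0.973848, h(-0.3) ≈ -0.564642, h(0.3) ≈ 0.564642, h(0.9) ≈ 0.973848, h(1.5) ≈ 0.141120.
Sum = Δt · [h(-0.9) + h(-0.3) + h(0.3) + h(0.9) + h(1.5)].
Sum ≈ 0.084672.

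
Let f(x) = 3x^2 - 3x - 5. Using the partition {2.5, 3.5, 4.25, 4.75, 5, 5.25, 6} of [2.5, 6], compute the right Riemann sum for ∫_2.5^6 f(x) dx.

Subinterval widths: 1, 0.75, 0.5, 0.25, 0.25, 0.75.
Right endpoints: 3.5, 4.25, 4.75, 5, 5.25, 6.
f(3.5) = 21.25, f(4.25) = 36.4375, f(4.75) = 48.4375, f(5) = 55, f(5.25) = 61.9375, f(6) = 85.
Sum = Σ Δx_i · f(x_i).
Sum = 165.78125.

165.78125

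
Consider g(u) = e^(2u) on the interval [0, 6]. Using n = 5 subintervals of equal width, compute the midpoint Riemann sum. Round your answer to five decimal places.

Δu = (6 − 0)/5 = 1.2.
Midpoints: 0.6, 1.8, 3, 4.2, 5.4.
g(0.6) ≈ 3.32012, g(1.8) ≈ 36.59823, g(3) ≈ 403.42879, g(4.2) ≈ 4447.06675, g(5.4) ≈ 49020.80114.
Sum = Δu · [g(0.6) + g(1.8) + g(3) + g(4.2) + g(5.4)].
Sum ≈ 64693.45803.

64693.45803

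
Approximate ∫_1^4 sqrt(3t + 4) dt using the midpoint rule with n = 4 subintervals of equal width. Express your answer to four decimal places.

Δt = (4 − 1)/4 = 0.75.
Midpoints: 1.375, 2.125, 2.875, 3.625.
f(1.375) ≈ 2.8504, f(2.125) ≈ 3.2210, f(2.875) ≈ 3.5532, f(3.625) ≈ 3.8568.
Sum = Δt · [f(1.375) + f(2.125) + f(2.875) + f(3.625)].
Sum ≈ 10.1111.

10.1111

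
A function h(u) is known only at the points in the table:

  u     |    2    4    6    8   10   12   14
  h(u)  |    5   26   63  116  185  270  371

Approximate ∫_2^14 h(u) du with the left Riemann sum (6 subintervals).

Δu = 2.
Sum = 2·[5 + 26 + 63 + 116 + 185 + 270] = 1330.

1330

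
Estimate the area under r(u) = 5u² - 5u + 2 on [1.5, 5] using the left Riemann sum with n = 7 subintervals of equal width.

Δu = (5 − 1.5)/7 = 0.5.
Left endpoints: 1.5, 2, 2.5, 3, 3.5, 4, 4.5.
r(1.5) = 5.75, r(2) = 12, r(2.5) = 20.75, r(3) = 32, r(3.5) = 45.75, r(4) = 62, r(4.5) = 80.75.
Sum = Δu · [r(1.5) + r(2) + r(2.5) + ...].
Sum = 129.5.

129.5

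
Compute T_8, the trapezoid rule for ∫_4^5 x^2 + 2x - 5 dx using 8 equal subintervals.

Δx = (5 − 4)/8 = 0.125.
f(4) = 19, f(4.125) = 20.265625, f(4.25) = 21.5625, f(4.375) = 22.890625, f(4.5) = 24.25, f(4.625) = 25.640625, f(4.75) = 27.0625, f(4.875) = 28.515625, f(5) = 30.
T_8 = (Δx/2)·[f(x_0) + 2f(x_1) + ... + 2f(x_{7}) + f(x_8)].
Sum = 24.3359375.

24.3359375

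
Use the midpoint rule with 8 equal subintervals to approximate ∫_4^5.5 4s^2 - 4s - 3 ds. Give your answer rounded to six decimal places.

Δs = (5.5 − 4)/8 = 0.1875.
Midpoints: 4.09375, 4.28125, 4.46875, 4.65625, 4.84375, 5.03125, 5.21875, 5.40625.
f(4.09375) = 47.66015625, f(4.28125) = 53.19140625, f(4.46875) = 59.00390625, f(4.65625) = 65.09765625, f(4.84375) = 71.47265625, f(5.03125) = 78.12890625, f(5.21875) = 85.06640625, f(5.40625) = 92.28515625.
Sum = Δs · [f(4.09375) + f(4.28125) + f(4.46875) + ...].
Sum ≈ 103.482422.

103.482422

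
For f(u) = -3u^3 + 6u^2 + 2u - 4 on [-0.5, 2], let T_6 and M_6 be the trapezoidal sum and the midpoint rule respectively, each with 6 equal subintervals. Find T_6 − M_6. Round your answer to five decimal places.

T_6 ≈ -2.0073785.
M_6 ≈ -1.9259983.
T_6 − M_6 ≈ -0.08138.

-0.08138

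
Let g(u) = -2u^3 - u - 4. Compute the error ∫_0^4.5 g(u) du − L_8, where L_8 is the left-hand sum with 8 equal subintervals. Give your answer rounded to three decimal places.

Exact integral: ∫_0^4.5 g(u) du = -233.15625.
L_8 ≈ -183.83643.
Error ≈ -233.15625 − (-183.83643) ≈ -49.320.

-49.320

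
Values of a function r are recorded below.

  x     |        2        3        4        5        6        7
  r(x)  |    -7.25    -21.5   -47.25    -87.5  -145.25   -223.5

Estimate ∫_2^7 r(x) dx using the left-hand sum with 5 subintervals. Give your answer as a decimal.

Δx = 1.
Sum = 1·[(-7.25) + (-21.5) + (-47.25) + (-87.5) + (-145.25)] = -308.75.

-308.75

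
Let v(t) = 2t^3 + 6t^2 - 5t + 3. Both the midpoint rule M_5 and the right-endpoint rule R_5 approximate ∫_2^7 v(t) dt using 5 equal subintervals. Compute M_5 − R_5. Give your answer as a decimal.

M_5 = 1751.25.
R_5 = 2250.
M_5 − R_5 = -498.75.

-498.75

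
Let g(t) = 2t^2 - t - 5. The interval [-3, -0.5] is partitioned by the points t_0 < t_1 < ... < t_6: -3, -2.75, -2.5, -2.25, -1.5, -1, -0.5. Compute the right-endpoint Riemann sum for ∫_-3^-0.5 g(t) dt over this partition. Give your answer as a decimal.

Subinterval widths: 0.25, 0.25, 0.25, 0.75, 0.5, 0.5.
Right endpoints: -2.75, -2.5, -2.25, -1.5, -1, -0.5.
g(-2.75) = 12.875, g(-2.5) = 10, g(-2.25) = 7.375, g(-1.5) = 1, g(-1) = -2, g(-0.5) = -4.
Sum = Σ Δt_i · g(t_i).
Sum = 5.3125.

5.3125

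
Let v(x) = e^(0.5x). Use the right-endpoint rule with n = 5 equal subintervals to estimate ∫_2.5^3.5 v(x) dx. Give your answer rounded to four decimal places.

Δx = (3.5 − 2.5)/5 = 0.2.
Right endpoints: 2.7, 2.9, 3.1, 3.3, 3.5.
v(2.7) ≈ 3.8574, v(2.9) ≈ 4.2631, v(3.1) ≈ 4.7115, v(3.3) ≈ 5.2070, v(3.5) ≈ 5.7546.
Sum = Δx · [v(2.7) + v(2.9) + v(3.1) + v(3.3) + v(3.5)].
Sum ≈ 4.7587.

4.7587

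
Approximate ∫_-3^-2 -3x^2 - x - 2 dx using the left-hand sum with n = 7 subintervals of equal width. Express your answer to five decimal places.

Δx = (-2 − (-3))/7 = 1/7.
Left endpoints: -3, -20/7, -19/7, -18/7, -17/7, -16/7, -15/7.
f(-3) = -26, f(-20/7) = -1158/49, f(-19/7) = -1048/49, f(-18/7) = -944/49, f(-17/7) = -846/49, f(-16/7) = -754/49, f(-15/7) = -668/49.
Sum = Δx · [f(-3) + f(-20/7) + f(-19/7) + ...].
Sum ≈ -19.51020.

-19.51020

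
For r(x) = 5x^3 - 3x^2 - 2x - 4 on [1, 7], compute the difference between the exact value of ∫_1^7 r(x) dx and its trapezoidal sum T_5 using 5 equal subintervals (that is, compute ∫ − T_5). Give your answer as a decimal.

Exact integral: ∫_1^7 r(x) dx = 2586.
T_5 = 2668.08.
Error = 2586 − 2668.08 = -82.08.

-82.08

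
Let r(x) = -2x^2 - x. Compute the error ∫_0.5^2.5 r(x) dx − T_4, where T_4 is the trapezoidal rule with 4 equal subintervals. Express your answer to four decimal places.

0.1667

Exact integral: ∫_0.5^2.5 r(x) dx ≈ -13.333333.
T_4 = -13.5.
Error ≈ -13.333333 − (-13.5) ≈ 0.1667.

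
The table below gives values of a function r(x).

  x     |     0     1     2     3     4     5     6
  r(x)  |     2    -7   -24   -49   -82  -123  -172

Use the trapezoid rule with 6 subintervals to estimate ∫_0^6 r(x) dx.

Δx = 1.
T_6 = (1/2)·[2 + 2·(-7) + 2·(-24) + 2·(-49) + 2·(-82) + 2·(-123) + (-172)] = -370.

-370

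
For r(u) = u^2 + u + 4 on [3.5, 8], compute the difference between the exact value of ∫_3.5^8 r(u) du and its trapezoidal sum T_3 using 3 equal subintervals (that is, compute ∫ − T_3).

Exact integral: ∫_3.5^8 r(u) du = 200.25.
T_3 = 201.9375.
Error = 200.25 − 201.9375 = -1.6875.

-1.6875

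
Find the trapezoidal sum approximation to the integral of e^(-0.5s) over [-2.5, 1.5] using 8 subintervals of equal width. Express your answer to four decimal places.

6.0674

Δs = (1.5 − (-2.5))/8 = 0.5.
f(-2.5) ≈ 3.4903, f(-2) ≈ 2.7183, f(-1.5) ≈ 2.1170, f(-1) ≈ 1.6487, f(-0.5) ≈ 1.2840, f(0) ≈ 1.0000, f(0.5) ≈ 0.7788, f(1) ≈ 0.6065, f(1.5) ≈ 0.4724.
T_8 = (Δs/2)·[f(s_0) + 2f(s_1) + ... + 2f(s_{7}) + f(s_8)].
Sum ≈ 6.0674.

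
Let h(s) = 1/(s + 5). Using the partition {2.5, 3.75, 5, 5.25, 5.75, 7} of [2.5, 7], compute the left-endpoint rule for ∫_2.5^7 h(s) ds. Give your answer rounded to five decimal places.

Subinterval widths: 1.25, 1.25, 0.25, 0.5, 1.25.
Left endpoints: 2.5, 3.75, 5, 5.25, 5.75.
h(2.5) = 2/15, h(3.75) = 4/35, h(5) = 0.1, h(5.25) = 4/41, h(5.75) = 4/43.
Sum = Σ Δs_i · h(s_i).
Sum ≈ 0.49958.

0.49958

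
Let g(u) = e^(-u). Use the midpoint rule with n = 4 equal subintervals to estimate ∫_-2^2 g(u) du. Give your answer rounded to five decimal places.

6.96007

Δu = (2 − (-2))/4 = 1.
Midpoints: -1.5, -0.5, 0.5, 1.5.
g(-1.5) ≈ 4.48169, g(-0.5) ≈ 1.64872, g(0.5) ≈ 0.60653, g(1.5) ≈ 0.22313.
Sum = Δu · [g(-1.5) + g(-0.5) + g(0.5) + g(1.5)].
Sum ≈ 6.96007.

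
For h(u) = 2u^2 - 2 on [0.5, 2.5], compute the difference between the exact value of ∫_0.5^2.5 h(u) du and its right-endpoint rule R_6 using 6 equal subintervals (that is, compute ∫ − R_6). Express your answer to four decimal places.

-2.0741

Exact integral: ∫_0.5^2.5 h(u) du ≈ 6.333333.
R_6 ≈ 8.407407.
Error ≈ 6.333333 − 8.407407 ≈ -2.0741.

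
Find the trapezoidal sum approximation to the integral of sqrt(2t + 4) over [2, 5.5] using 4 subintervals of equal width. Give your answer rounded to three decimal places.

11.816

Δt = (5.5 − 2)/4 = 0.875.
f(2) ≈ 2.828, f(2.875) ≈ 3.122, f(3.75) ≈ 3.391, f(4.625) ≈ 3.640, f(5.5) ≈ 3.873.
T_4 = (Δt/2)·[f(t_0) + 2f(t_1) + 2f(t_2) + 2f(t_3) + f(t_4)].
Sum ≈ 11.816.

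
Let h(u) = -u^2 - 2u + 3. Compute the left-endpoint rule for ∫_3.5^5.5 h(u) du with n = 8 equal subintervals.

Δu = (5.5 − 3.5)/8 = 0.25.
Left endpoints: 3.5, 3.75, 4, 4.25, 4.5, 4.75, 5, 5.25.
h(3.5) = -16.25, h(3.75) = -18.5625, h(4) = -21, h(4.25) = -23.5625, h(4.5) = -26.25, h(4.75) = -29.0625, h(5) = -32, h(5.25) = -35.0625.
Sum = Δu · [h(3.5) + h(3.75) + h(4) + ...].
Sum = -50.4375.

-50.4375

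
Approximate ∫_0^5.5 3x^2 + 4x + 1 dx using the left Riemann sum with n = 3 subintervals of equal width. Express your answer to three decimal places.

138.264

Δx = (5.5 − 0)/3 = 11/6.
Left endpoints: 0, 11/6, 11/3.
f(0) = 1, f(11/6) = 221/12, f(11/3) = 56.
Sum = Δx · [f(0) + f(11/6) + f(11/3)].
Sum ≈ 138.264.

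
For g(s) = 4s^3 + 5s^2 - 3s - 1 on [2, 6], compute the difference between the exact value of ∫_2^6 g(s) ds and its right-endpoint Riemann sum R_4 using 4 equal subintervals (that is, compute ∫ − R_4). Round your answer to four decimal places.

-525.3333

Exact integral: ∫_2^6 g(s) ds ≈ 1574.666667.
R_4 = 2100.
Error ≈ 1574.666667 − 2100 ≈ -525.3333.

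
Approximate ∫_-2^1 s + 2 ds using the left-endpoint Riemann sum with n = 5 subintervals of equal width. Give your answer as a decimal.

Δs = (1 − (-2))/5 = 0.6.
Left endpoints: -2, -1.4, -0.8, -0.2, 0.4.
f(-2) = 0, f(-1.4) = 0.6, f(-0.8) = 1.2, f(-0.2) = 1.8, f(0.4) = 2.4.
Sum = Δs · [f(-2) + f(-1.4) + f(-0.8) + f(-0.2) + f(0.4)].
Sum = 3.6.

3.6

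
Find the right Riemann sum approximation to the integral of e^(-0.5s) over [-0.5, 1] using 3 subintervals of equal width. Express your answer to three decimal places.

Δs = (1 − (-0.5))/3 = 0.5.
Right endpoints: 0, 0.5, 1.
f(0) ≈ 1.000, f(0.5) ≈ 0.779, f(1) ≈ 0.607.
Sum = Δs · [f(0) + f(0.5) + f(1)].
Sum ≈ 1.193.

1.193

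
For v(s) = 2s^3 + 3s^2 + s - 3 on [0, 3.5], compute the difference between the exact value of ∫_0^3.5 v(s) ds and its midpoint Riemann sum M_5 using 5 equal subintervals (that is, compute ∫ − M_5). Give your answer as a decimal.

1.929375

Exact integral: ∫_0^3.5 v(s) ds = 113.53125.
M_5 = 111.601875.
Error = 113.53125 − 111.601875 = 1.929375.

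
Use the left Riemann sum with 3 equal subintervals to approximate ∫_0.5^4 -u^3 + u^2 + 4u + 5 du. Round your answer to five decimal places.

21.64815

Δu = (4 − 0.5)/3 = 7/6.
Left endpoints: 0.5, 5/3, 17/6.
f(0.5) = 7.125, f(5/3) = 265/27, f(17/6) = 349/216.
Sum = Δu · [f(0.5) + f(5/3) + f(17/6)].
Sum ≈ 21.64815.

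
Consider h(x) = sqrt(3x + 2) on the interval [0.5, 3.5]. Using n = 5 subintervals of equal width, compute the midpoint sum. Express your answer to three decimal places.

8.371

Δx = (3.5 − 0.5)/5 = 0.6.
Midpoints: 0.8, 1.4, 2, 2.6, 3.2.
h(0.8) ≈ 2.098, h(1.4) ≈ 2.490, h(2) ≈ 2.828, h(2.6) ≈ 3.130, h(3.2) ≈ 3.406.
Sum = Δx · [h(0.8) + h(1.4) + h(2) + h(2.6) + h(3.2)].
Sum ≈ 8.371.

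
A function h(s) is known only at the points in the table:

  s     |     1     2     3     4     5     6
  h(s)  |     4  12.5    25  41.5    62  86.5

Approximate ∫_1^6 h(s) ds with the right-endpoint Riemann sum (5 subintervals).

Δs = 1.
Sum = 1·[12.5 + 25 + 41.5 + 62 + 86.5] = 227.5.

227.5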